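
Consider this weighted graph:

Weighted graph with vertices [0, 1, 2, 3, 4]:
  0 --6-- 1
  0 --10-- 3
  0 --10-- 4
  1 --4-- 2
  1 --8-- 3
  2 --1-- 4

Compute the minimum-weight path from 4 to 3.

Using Dijkstra's algorithm from vertex 4:
Shortest path: 4 -> 2 -> 1 -> 3
Total weight: 1 + 4 + 8 = 13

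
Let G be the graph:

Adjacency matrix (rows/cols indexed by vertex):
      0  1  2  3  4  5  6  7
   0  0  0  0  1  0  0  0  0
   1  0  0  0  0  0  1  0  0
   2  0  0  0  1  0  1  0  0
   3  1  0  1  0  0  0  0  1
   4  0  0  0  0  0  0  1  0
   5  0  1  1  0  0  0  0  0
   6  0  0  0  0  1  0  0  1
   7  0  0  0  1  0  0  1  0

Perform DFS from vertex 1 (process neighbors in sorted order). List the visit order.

DFS from vertex 1 (neighbors processed in ascending order):
Visit order: 1, 5, 2, 3, 0, 7, 6, 4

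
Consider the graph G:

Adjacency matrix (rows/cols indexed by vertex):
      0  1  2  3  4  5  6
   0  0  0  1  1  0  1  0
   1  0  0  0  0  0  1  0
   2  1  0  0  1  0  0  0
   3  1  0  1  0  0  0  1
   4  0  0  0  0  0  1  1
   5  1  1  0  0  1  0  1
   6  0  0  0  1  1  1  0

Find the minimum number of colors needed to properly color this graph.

The graph has a maximum clique of size 3 (lower bound on chromatic number).
A valid 3-coloring: {0: 1, 1: 1, 2: 2, 3: 0, 4: 2, 5: 0, 6: 1}.
Chromatic number = 3.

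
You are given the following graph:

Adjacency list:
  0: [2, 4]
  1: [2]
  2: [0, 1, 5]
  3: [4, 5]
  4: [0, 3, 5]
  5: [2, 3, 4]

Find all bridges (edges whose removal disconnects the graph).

A bridge is an edge whose removal increases the number of connected components.
Bridges found: (1,2)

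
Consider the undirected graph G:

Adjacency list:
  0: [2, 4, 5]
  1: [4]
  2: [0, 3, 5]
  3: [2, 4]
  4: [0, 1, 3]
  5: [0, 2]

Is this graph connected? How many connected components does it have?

Checking connectivity: the graph has 1 connected component(s).
All vertices are reachable from each other. The graph IS connected.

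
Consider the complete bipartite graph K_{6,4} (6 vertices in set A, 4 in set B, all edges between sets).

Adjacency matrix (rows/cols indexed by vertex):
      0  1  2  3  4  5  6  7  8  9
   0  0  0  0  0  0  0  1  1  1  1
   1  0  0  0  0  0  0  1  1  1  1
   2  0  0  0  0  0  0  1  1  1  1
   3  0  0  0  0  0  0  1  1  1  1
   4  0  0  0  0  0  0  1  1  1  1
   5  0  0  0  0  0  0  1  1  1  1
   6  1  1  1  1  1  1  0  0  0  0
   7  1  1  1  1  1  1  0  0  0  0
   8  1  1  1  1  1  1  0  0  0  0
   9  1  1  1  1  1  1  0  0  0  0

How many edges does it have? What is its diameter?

K_{6,4} has 6 * 4 = 24 edges.
Any vertex reaches any opposite-side vertex in 1 step; same-side vertices reach in 2 steps via any opposite-side vertex.
Diameter = 2.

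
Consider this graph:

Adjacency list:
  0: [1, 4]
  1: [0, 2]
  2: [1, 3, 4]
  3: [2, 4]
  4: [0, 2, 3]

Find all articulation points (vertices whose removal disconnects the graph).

No articulation points. The graph is biconnected.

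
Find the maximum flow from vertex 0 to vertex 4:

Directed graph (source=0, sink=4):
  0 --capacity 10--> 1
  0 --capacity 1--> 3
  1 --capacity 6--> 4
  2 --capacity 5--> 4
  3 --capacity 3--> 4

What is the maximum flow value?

Computing max flow:
  Flow on (0->1): 6/10
  Flow on (0->3): 1/1
  Flow on (1->4): 6/6
  Flow on (3->4): 1/3
Maximum flow = 7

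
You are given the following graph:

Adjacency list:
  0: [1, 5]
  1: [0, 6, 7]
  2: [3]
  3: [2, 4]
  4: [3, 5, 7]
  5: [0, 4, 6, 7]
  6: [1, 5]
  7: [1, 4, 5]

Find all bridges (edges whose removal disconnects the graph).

A bridge is an edge whose removal increases the number of connected components.
Bridges found: (2,3), (3,4)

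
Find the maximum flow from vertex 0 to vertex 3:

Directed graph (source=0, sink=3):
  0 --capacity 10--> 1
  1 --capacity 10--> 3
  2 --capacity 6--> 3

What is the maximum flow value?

Computing max flow:
  Flow on (0->1): 10/10
  Flow on (1->3): 10/10
Maximum flow = 10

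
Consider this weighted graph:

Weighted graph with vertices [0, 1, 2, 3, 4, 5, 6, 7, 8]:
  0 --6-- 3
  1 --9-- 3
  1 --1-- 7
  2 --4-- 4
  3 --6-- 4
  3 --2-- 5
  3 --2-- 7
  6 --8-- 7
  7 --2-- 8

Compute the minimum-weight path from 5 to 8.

Using Dijkstra's algorithm from vertex 5:
Shortest path: 5 -> 3 -> 7 -> 8
Total weight: 2 + 2 + 2 = 6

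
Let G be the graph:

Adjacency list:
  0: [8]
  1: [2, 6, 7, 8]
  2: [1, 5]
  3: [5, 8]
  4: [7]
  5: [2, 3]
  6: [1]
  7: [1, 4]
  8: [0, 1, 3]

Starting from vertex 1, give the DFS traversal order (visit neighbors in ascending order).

DFS from vertex 1 (neighbors processed in ascending order):
Visit order: 1, 2, 5, 3, 8, 0, 6, 7, 4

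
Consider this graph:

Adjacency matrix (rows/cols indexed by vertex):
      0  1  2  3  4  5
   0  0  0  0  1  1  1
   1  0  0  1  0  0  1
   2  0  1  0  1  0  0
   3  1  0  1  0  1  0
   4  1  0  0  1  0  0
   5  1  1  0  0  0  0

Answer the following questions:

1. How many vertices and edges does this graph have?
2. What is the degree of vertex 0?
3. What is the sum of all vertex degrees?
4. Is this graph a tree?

Count: 6 vertices, 7 edges.
Vertex 0 has neighbors [3, 4, 5], degree = 3.
Handshaking lemma: 2 * 7 = 14.
A tree on 6 vertices has 5 edges. This graph has 7 edges (2 extra). Not a tree.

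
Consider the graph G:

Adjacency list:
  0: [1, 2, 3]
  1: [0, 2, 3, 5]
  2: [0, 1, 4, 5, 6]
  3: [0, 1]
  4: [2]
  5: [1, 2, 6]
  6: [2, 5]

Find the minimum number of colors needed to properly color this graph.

The graph has a maximum clique of size 3 (lower bound on chromatic number).
A valid 3-coloring: {0: 2, 1: 1, 2: 0, 3: 0, 4: 1, 5: 2, 6: 1}.
Chromatic number = 3.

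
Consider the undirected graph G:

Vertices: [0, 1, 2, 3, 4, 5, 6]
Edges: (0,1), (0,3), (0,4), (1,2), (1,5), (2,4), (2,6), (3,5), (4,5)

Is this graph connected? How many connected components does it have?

Checking connectivity: the graph has 1 connected component(s).
All vertices are reachable from each other. The graph IS connected.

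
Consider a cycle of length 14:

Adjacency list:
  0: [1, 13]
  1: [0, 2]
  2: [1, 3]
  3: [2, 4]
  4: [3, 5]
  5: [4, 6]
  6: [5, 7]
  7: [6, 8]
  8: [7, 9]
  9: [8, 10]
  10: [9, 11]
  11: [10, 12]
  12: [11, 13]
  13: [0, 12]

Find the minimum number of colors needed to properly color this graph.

This is an even cycle (C_14). Even cycles are bipartite.
Chromatic number = 2.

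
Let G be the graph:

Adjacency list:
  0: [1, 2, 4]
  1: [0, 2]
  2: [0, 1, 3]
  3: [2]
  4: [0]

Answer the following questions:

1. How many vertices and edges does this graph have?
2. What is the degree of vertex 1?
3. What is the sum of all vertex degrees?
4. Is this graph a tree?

Count: 5 vertices, 5 edges.
Vertex 1 has neighbors [0, 2], degree = 2.
Handshaking lemma: 2 * 5 = 10.
A tree on 5 vertices has 4 edges. This graph has 5 edges (1 extra). Not a tree.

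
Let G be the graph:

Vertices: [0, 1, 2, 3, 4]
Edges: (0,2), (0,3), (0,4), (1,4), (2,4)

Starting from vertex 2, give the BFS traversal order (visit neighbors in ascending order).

BFS from vertex 2 (neighbors processed in ascending order):
Visit order: 2, 0, 4, 3, 1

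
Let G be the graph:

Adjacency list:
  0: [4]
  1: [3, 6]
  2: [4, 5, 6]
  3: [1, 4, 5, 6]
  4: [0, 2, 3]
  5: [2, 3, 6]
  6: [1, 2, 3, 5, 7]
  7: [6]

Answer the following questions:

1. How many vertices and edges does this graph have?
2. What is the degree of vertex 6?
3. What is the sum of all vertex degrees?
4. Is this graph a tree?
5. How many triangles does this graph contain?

Count: 8 vertices, 11 edges.
Vertex 6 has neighbors [1, 2, 3, 5, 7], degree = 5.
Handshaking lemma: 2 * 11 = 22.
A tree on 8 vertices has 7 edges. This graph has 11 edges (4 extra). Not a tree.
Number of triangles = 3.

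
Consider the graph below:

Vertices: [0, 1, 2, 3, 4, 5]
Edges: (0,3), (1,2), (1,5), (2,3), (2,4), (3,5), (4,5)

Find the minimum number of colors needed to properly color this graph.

The graph has a maximum clique of size 2 (lower bound on chromatic number).
A valid 2-coloring: {0: 0, 1: 1, 2: 0, 3: 1, 4: 1, 5: 0}.
Chromatic number = 2.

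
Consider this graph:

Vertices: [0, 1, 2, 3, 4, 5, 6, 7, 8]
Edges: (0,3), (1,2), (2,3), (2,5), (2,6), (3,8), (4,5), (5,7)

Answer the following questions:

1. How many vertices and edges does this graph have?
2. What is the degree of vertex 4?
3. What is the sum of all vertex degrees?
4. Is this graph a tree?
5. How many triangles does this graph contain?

Count: 9 vertices, 8 edges.
Vertex 4 has neighbors [5], degree = 1.
Handshaking lemma: 2 * 8 = 16.
A graph is a tree iff it is connected and has exactly n-1 edges. This graph is connected (all 9 vertices in one component) and has 9-1 = 8 edges. It is a tree.
Number of triangles = 0.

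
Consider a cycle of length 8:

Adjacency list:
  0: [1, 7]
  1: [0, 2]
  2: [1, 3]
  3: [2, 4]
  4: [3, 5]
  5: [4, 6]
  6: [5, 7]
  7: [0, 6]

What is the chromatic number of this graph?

This is an even cycle (C_8). Even cycles are bipartite.
Chromatic number = 2.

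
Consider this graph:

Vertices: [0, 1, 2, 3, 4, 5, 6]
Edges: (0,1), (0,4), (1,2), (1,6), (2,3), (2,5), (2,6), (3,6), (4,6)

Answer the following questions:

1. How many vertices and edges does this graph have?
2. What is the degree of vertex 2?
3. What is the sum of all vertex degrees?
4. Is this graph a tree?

Count: 7 vertices, 9 edges.
Vertex 2 has neighbors [1, 3, 5, 6], degree = 4.
Handshaking lemma: 2 * 9 = 18.
A tree on 7 vertices has 6 edges. This graph has 9 edges (3 extra). Not a tree.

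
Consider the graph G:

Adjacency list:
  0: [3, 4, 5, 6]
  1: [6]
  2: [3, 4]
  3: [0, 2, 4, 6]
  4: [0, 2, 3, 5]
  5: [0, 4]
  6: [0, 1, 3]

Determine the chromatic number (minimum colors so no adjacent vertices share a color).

The graph has a maximum clique of size 3 (lower bound on chromatic number).
A valid 3-coloring: {0: 0, 1: 0, 2: 0, 3: 1, 4: 2, 5: 1, 6: 2}.
Chromatic number = 3.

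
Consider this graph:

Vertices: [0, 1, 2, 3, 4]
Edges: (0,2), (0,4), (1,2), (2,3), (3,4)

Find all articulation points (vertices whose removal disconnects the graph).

An articulation point is a vertex whose removal disconnects the graph.
Articulation points: [2]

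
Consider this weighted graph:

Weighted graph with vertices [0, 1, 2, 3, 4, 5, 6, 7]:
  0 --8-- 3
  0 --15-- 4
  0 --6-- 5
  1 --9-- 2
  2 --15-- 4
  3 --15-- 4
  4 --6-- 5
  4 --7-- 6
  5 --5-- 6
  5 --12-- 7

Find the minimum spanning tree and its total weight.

Applying Kruskal's algorithm (sort edges by weight, add if no cycle):
  Add (5,6) w=5
  Add (0,5) w=6
  Add (4,5) w=6
  Skip (4,6) w=7 (creates cycle)
  Add (0,3) w=8
  Add (1,2) w=9
  Add (5,7) w=12
  Skip (0,4) w=15 (creates cycle)
  Add (2,4) w=15
  Skip (3,4) w=15 (creates cycle)
MST weight = 61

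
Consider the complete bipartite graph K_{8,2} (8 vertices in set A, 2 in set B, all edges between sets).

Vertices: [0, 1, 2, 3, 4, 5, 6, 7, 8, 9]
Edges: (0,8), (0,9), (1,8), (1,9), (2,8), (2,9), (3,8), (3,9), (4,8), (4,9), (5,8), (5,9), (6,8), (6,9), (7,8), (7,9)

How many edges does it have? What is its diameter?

K_{8,2} has 8 * 2 = 16 edges.
Any vertex reaches any opposite-side vertex in 1 step; same-side vertices reach in 2 steps via any opposite-side vertex.
Diameter = 2.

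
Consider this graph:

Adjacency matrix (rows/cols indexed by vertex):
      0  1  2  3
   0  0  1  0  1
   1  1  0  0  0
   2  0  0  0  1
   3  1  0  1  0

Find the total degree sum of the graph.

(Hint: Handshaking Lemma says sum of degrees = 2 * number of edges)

Count edges: 3 edges.
By Handshaking Lemma: sum of degrees = 2 * 3 = 6.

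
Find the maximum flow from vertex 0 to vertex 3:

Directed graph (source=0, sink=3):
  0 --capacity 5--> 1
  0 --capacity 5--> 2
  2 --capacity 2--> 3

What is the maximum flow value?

Computing max flow:
  Flow on (0->2): 2/5
  Flow on (2->3): 2/2
Maximum flow = 2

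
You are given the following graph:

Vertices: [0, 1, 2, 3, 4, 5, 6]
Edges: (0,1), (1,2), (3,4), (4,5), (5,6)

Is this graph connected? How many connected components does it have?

Checking connectivity: the graph has 2 connected component(s).
Components: [[0, 1, 2], [3, 4, 5, 6]]. The graph is NOT connected.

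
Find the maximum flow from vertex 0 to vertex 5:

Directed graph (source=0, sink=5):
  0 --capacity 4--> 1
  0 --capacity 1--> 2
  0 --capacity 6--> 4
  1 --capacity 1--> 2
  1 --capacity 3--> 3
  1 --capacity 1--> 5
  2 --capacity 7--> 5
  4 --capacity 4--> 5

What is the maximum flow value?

Computing max flow:
  Flow on (0->1): 2/4
  Flow on (0->2): 1/1
  Flow on (0->4): 4/6
  Flow on (1->2): 1/1
  Flow on (1->5): 1/1
  Flow on (2->5): 2/7
  Flow on (4->5): 4/4
Maximum flow = 7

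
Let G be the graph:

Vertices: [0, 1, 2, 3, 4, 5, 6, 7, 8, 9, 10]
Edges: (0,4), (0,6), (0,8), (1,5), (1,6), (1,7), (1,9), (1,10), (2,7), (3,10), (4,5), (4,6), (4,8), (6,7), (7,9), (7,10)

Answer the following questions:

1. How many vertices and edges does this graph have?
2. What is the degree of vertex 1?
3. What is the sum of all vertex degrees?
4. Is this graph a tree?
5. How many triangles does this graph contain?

Count: 11 vertices, 16 edges.
Vertex 1 has neighbors [5, 6, 7, 9, 10], degree = 5.
Handshaking lemma: 2 * 16 = 32.
A tree on 11 vertices has 10 edges. This graph has 16 edges (6 extra). Not a tree.
Number of triangles = 5.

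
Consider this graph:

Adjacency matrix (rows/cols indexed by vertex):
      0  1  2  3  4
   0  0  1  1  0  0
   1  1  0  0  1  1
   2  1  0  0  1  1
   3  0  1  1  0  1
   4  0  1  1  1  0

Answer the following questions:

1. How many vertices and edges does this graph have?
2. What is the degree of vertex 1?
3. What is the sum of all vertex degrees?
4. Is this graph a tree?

Count: 5 vertices, 7 edges.
Vertex 1 has neighbors [0, 3, 4], degree = 3.
Handshaking lemma: 2 * 7 = 14.
A tree on 5 vertices has 4 edges. This graph has 7 edges (3 extra). Not a tree.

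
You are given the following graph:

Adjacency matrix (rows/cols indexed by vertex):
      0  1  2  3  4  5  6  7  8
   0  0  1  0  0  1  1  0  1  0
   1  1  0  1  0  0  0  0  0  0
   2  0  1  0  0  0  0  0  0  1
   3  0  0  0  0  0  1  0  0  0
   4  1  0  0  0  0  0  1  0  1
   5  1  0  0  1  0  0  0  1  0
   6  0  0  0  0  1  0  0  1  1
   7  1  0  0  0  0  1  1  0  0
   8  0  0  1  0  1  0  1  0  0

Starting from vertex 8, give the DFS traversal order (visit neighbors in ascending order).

DFS from vertex 8 (neighbors processed in ascending order):
Visit order: 8, 2, 1, 0, 4, 6, 7, 5, 3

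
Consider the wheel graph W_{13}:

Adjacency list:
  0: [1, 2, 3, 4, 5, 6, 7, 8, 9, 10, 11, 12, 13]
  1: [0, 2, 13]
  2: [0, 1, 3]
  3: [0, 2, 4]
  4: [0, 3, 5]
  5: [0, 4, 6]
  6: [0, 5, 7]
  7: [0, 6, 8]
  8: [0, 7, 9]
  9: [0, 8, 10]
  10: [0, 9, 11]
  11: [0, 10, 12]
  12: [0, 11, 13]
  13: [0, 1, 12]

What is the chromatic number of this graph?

W_{13} = C_{13} plus a hub adjacent to every cycle vertex.
The outer cycle needs 3 colors (odd cycle); the hub is adjacent to all of them so needs a fresh color.
Chromatic number = 3 + 1 = 4.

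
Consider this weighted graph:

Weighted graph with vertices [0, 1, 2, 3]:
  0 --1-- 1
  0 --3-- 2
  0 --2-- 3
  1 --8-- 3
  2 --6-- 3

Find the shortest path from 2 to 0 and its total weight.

Using Dijkstra's algorithm from vertex 2:
Shortest path: 2 -> 0
Total weight: 3 = 3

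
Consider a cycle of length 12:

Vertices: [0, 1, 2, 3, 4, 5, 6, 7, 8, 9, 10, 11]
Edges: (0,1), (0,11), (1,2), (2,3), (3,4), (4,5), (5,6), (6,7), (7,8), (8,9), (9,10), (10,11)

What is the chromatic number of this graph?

This is an even cycle (C_12). Even cycles are bipartite.
Chromatic number = 2.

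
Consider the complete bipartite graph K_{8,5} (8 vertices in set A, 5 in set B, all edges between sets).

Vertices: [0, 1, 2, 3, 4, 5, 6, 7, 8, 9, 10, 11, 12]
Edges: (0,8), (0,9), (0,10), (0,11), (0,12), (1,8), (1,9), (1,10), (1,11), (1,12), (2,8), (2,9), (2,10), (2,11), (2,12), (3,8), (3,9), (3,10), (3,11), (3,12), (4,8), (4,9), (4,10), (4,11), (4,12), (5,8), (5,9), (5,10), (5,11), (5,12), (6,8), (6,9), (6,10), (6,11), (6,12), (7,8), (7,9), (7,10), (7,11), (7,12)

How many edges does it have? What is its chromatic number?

K_{8,5} has 8 * 5 = 40 edges.
Bipartite graphs have chromatic number 2 (color each partition differently).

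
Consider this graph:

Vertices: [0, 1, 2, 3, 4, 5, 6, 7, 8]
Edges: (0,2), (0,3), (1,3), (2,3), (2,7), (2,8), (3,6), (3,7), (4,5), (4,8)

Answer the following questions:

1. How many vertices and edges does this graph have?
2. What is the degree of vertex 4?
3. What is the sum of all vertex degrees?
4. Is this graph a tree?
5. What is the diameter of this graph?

Count: 9 vertices, 10 edges.
Vertex 4 has neighbors [5, 8], degree = 2.
Handshaking lemma: 2 * 10 = 20.
A tree on 9 vertices has 8 edges. This graph has 10 edges (2 extra). Not a tree.
Diameter (longest shortest path) = 5.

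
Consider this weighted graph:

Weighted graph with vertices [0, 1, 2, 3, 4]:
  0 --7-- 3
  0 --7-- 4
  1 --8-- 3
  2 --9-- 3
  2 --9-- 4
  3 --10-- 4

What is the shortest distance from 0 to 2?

Using Dijkstra's algorithm from vertex 0:
Shortest path: 0 -> 4 -> 2
Total weight: 7 + 9 = 16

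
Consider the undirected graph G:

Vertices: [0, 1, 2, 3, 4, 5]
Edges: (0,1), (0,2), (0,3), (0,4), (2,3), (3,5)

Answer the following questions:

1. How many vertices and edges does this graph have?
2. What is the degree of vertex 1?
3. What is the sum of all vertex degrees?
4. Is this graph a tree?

Count: 6 vertices, 6 edges.
Vertex 1 has neighbors [0], degree = 1.
Handshaking lemma: 2 * 6 = 12.
A tree on 6 vertices has 5 edges. This graph has 6 edges (1 extra). Not a tree.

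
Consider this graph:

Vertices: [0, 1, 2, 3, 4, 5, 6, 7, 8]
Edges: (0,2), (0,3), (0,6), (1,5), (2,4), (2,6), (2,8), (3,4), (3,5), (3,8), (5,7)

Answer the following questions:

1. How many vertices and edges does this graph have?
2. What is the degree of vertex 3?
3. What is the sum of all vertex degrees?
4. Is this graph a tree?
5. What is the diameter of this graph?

Count: 9 vertices, 11 edges.
Vertex 3 has neighbors [0, 4, 5, 8], degree = 4.
Handshaking lemma: 2 * 11 = 22.
A tree on 9 vertices has 8 edges. This graph has 11 edges (3 extra). Not a tree.
Diameter (longest shortest path) = 4.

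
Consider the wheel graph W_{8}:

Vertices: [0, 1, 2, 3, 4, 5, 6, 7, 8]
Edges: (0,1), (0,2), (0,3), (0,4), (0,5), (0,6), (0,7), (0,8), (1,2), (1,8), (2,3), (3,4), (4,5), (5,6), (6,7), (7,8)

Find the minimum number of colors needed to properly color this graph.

W_{8} = C_{8} plus a hub adjacent to every cycle vertex.
The outer cycle needs 2 colors (even cycle); the hub is adjacent to all of them so needs a fresh color.
Chromatic number = 2 + 1 = 3.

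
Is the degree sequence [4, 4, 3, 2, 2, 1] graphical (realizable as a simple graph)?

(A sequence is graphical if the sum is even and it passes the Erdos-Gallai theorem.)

Sum of degrees = 16. Sum is even and passes Erdos-Gallai. The sequence IS graphical.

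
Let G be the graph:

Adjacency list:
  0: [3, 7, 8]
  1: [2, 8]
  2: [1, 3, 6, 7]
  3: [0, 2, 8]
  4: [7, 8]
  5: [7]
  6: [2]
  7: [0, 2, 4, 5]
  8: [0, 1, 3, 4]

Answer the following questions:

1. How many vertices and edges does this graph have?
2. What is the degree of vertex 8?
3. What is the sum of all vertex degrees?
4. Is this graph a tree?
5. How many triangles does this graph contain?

Count: 9 vertices, 12 edges.
Vertex 8 has neighbors [0, 1, 3, 4], degree = 4.
Handshaking lemma: 2 * 12 = 24.
A tree on 9 vertices has 8 edges. This graph has 12 edges (4 extra). Not a tree.
Number of triangles = 1.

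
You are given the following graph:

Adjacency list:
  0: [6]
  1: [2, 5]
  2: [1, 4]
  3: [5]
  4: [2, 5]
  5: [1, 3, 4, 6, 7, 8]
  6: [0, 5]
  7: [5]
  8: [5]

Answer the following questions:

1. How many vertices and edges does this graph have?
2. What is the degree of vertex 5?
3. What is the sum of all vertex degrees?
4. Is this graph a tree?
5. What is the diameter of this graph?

Count: 9 vertices, 9 edges.
Vertex 5 has neighbors [1, 3, 4, 6, 7, 8], degree = 6.
Handshaking lemma: 2 * 9 = 18.
A tree on 9 vertices has 8 edges. This graph has 9 edges (1 extra). Not a tree.
Diameter (longest shortest path) = 4.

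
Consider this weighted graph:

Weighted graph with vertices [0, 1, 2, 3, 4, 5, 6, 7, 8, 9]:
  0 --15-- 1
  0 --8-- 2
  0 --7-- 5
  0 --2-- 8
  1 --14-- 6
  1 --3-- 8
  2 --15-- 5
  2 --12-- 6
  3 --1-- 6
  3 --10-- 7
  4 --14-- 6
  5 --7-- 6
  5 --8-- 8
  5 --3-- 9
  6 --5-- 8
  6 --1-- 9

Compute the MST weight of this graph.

Applying Kruskal's algorithm (sort edges by weight, add if no cycle):
  Add (3,6) w=1
  Add (6,9) w=1
  Add (0,8) w=2
  Add (1,8) w=3
  Add (5,9) w=3
  Add (6,8) w=5
  Skip (0,5) w=7 (creates cycle)
  Skip (5,6) w=7 (creates cycle)
  Add (0,2) w=8
  Skip (5,8) w=8 (creates cycle)
  Add (3,7) w=10
  Skip (2,6) w=12 (creates cycle)
  Skip (1,6) w=14 (creates cycle)
  Add (4,6) w=14
  Skip (0,1) w=15 (creates cycle)
  Skip (2,5) w=15 (creates cycle)
MST weight = 47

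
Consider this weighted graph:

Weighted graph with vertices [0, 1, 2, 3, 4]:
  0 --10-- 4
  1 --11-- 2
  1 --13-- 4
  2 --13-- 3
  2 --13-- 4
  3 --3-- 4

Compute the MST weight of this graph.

Applying Kruskal's algorithm (sort edges by weight, add if no cycle):
  Add (3,4) w=3
  Add (0,4) w=10
  Add (1,2) w=11
  Add (1,4) w=13
  Skip (2,4) w=13 (creates cycle)
  Skip (2,3) w=13 (creates cycle)
MST weight = 37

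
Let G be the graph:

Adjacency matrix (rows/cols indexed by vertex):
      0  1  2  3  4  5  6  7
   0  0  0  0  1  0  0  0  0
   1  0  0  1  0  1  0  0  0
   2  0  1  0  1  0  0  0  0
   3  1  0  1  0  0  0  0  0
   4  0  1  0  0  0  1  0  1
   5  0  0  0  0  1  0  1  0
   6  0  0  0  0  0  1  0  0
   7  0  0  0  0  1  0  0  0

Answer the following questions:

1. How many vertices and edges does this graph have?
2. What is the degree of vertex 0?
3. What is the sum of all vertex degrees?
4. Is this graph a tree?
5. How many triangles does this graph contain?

Count: 8 vertices, 7 edges.
Vertex 0 has neighbors [3], degree = 1.
Handshaking lemma: 2 * 7 = 14.
A graph is a tree iff it is connected and has exactly n-1 edges. This graph is connected (all 8 vertices in one component) and has 8-1 = 7 edges. It is a tree.
Number of triangles = 0.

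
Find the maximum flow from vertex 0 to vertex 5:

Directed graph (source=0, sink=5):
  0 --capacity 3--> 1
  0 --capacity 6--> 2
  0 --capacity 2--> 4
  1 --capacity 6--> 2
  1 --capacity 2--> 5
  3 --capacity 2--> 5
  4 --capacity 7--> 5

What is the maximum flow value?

Computing max flow:
  Flow on (0->1): 2/3
  Flow on (0->4): 2/2
  Flow on (1->5): 2/2
  Flow on (4->5): 2/7
Maximum flow = 4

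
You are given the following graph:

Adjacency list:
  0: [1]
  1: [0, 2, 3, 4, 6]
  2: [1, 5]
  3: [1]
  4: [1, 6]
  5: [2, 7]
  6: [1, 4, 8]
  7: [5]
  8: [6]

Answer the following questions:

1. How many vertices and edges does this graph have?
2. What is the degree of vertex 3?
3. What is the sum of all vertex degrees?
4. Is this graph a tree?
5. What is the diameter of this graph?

Count: 9 vertices, 9 edges.
Vertex 3 has neighbors [1], degree = 1.
Handshaking lemma: 2 * 9 = 18.
A tree on 9 vertices has 8 edges. This graph has 9 edges (1 extra). Not a tree.
Diameter (longest shortest path) = 5.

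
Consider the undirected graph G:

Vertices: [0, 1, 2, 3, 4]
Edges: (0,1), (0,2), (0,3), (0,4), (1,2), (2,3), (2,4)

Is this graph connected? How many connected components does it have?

Checking connectivity: the graph has 1 connected component(s).
All vertices are reachable from each other. The graph IS connected.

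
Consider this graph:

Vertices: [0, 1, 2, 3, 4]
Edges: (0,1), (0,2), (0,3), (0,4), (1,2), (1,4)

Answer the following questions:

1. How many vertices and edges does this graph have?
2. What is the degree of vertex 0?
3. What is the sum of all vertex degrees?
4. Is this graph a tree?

Count: 5 vertices, 6 edges.
Vertex 0 has neighbors [1, 2, 3, 4], degree = 4.
Handshaking lemma: 2 * 6 = 12.
A tree on 5 vertices has 4 edges. This graph has 6 edges (2 extra). Not a tree.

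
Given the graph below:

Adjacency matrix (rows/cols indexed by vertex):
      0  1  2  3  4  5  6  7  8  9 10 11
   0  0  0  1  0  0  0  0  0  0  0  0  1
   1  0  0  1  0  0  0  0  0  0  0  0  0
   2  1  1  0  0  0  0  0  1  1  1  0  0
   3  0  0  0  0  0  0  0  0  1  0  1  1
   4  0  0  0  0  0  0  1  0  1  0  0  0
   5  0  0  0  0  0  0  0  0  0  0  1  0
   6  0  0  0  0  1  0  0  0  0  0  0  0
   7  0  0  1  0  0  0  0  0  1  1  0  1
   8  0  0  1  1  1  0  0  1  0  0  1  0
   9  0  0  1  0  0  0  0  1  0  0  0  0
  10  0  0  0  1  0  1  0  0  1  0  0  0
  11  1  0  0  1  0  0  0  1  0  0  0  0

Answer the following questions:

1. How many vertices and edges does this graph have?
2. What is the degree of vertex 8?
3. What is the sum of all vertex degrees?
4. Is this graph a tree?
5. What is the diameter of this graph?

Count: 12 vertices, 16 edges.
Vertex 8 has neighbors [2, 3, 4, 7, 10], degree = 5.
Handshaking lemma: 2 * 16 = 32.
A tree on 12 vertices has 11 edges. This graph has 16 edges (5 extra). Not a tree.
Diameter (longest shortest path) = 4.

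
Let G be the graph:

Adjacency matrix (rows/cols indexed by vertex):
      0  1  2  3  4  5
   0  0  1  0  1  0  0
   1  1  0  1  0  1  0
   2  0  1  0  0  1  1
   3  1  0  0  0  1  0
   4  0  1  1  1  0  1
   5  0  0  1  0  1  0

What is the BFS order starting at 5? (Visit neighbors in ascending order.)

BFS from vertex 5 (neighbors processed in ascending order):
Visit order: 5, 2, 4, 1, 3, 0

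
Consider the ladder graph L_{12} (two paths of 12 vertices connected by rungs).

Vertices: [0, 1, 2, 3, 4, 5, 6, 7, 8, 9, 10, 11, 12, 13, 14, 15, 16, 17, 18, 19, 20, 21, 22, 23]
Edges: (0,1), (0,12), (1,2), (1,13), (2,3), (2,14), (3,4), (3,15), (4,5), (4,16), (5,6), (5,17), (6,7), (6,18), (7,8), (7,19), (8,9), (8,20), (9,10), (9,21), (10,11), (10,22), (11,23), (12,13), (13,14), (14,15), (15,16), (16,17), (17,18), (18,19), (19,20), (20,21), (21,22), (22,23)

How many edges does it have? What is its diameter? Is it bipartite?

Ladder graph L_{12}: 12 rungs + 2 * (12-1) path edges = 12 + 22 = 34 edges.
Diameter = 12.
Ladder graphs are bipartite (alternating coloring along each path).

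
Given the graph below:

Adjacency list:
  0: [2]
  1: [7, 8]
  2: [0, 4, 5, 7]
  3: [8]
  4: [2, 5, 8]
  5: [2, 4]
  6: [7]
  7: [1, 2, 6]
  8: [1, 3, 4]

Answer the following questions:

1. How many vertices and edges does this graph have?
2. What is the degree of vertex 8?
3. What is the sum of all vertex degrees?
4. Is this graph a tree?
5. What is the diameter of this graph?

Count: 9 vertices, 10 edges.
Vertex 8 has neighbors [1, 3, 4], degree = 3.
Handshaking lemma: 2 * 10 = 20.
A tree on 9 vertices has 8 edges. This graph has 10 edges (2 extra). Not a tree.
Diameter (longest shortest path) = 4.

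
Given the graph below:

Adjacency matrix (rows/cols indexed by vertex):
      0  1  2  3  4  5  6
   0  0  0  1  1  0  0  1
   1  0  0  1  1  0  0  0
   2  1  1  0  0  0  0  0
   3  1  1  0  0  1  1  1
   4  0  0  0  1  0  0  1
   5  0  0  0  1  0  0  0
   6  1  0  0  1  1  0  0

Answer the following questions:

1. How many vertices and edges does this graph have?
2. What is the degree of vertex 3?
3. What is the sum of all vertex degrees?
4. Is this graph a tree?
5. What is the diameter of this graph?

Count: 7 vertices, 9 edges.
Vertex 3 has neighbors [0, 1, 4, 5, 6], degree = 5.
Handshaking lemma: 2 * 9 = 18.
A tree on 7 vertices has 6 edges. This graph has 9 edges (3 extra). Not a tree.
Diameter (longest shortest path) = 3.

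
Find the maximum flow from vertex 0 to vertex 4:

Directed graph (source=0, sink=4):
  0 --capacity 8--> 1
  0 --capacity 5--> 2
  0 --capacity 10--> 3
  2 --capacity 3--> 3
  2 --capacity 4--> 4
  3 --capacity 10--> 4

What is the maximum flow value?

Computing max flow:
  Flow on (0->2): 4/5
  Flow on (0->3): 10/10
  Flow on (2->4): 4/4
  Flow on (3->4): 10/10
Maximum flow = 14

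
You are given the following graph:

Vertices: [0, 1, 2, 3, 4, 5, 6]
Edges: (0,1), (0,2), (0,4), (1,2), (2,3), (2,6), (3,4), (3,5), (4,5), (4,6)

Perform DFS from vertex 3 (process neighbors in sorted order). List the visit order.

DFS from vertex 3 (neighbors processed in ascending order):
Visit order: 3, 2, 0, 1, 4, 5, 6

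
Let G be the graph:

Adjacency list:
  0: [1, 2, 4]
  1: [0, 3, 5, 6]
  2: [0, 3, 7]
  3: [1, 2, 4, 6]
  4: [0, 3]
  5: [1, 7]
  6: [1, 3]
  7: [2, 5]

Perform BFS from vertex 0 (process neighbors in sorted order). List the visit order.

BFS from vertex 0 (neighbors processed in ascending order):
Visit order: 0, 1, 2, 4, 3, 5, 6, 7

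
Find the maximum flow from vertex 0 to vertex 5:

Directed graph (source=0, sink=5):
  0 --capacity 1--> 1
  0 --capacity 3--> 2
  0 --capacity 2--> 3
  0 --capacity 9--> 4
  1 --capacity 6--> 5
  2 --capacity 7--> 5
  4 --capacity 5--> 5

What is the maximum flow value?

Computing max flow:
  Flow on (0->1): 1/1
  Flow on (0->2): 3/3
  Flow on (0->4): 5/9
  Flow on (1->5): 1/6
  Flow on (2->5): 3/7
  Flow on (4->5): 5/5
Maximum flow = 9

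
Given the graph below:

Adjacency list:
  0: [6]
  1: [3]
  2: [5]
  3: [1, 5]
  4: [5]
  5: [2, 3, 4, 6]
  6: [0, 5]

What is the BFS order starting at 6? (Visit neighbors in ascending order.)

BFS from vertex 6 (neighbors processed in ascending order):
Visit order: 6, 0, 5, 2, 3, 4, 1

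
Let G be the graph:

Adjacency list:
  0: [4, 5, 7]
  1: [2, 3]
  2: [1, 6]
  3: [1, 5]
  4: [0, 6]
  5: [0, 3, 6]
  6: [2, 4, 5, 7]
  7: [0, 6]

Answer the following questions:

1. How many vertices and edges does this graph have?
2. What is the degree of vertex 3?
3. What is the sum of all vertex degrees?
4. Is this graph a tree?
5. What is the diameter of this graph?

Count: 8 vertices, 10 edges.
Vertex 3 has neighbors [1, 5], degree = 2.
Handshaking lemma: 2 * 10 = 20.
A tree on 8 vertices has 7 edges. This graph has 10 edges (3 extra). Not a tree.
Diameter (longest shortest path) = 3.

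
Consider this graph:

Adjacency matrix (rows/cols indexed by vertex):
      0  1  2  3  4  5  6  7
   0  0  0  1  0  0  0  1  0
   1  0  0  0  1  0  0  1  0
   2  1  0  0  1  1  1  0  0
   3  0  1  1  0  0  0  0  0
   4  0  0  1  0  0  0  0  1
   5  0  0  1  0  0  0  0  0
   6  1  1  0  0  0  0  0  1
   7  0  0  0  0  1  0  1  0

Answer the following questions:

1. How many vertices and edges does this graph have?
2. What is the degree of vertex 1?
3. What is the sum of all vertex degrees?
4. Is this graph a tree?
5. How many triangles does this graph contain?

Count: 8 vertices, 9 edges.
Vertex 1 has neighbors [3, 6], degree = 2.
Handshaking lemma: 2 * 9 = 18.
A tree on 8 vertices has 7 edges. This graph has 9 edges (2 extra). Not a tree.
Number of triangles = 0.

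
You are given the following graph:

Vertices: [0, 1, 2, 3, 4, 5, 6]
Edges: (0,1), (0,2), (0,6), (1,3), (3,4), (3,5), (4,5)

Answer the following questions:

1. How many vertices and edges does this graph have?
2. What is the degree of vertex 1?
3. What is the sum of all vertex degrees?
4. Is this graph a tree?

Count: 7 vertices, 7 edges.
Vertex 1 has neighbors [0, 3], degree = 2.
Handshaking lemma: 2 * 7 = 14.
A tree on 7 vertices has 6 edges. This graph has 7 edges (1 extra). Not a tree.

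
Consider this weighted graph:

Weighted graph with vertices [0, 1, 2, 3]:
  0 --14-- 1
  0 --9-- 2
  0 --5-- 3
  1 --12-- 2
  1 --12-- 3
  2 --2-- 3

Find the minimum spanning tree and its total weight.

Applying Kruskal's algorithm (sort edges by weight, add if no cycle):
  Add (2,3) w=2
  Add (0,3) w=5
  Skip (0,2) w=9 (creates cycle)
  Add (1,2) w=12
  Skip (1,3) w=12 (creates cycle)
  Skip (0,1) w=14 (creates cycle)
MST weight = 19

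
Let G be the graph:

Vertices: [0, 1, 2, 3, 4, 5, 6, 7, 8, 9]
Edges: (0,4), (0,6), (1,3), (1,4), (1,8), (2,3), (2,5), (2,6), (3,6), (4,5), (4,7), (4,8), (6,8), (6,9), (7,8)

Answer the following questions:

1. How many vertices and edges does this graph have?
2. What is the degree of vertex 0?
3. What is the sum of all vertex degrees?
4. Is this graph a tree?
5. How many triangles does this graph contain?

Count: 10 vertices, 15 edges.
Vertex 0 has neighbors [4, 6], degree = 2.
Handshaking lemma: 2 * 15 = 30.
A tree on 10 vertices has 9 edges. This graph has 15 edges (6 extra). Not a tree.
Number of triangles = 3.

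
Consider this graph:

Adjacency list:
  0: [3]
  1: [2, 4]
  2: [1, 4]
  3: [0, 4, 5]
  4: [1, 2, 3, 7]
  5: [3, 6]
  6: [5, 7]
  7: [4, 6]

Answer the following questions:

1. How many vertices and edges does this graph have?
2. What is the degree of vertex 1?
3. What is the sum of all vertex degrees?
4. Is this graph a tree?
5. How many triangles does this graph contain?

Count: 8 vertices, 9 edges.
Vertex 1 has neighbors [2, 4], degree = 2.
Handshaking lemma: 2 * 9 = 18.
A tree on 8 vertices has 7 edges. This graph has 9 edges (2 extra). Not a tree.
Number of triangles = 1.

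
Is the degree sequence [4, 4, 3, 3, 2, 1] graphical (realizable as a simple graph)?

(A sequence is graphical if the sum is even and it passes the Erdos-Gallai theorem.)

Sum of degrees = 17. Sum is odd, so the sequence is NOT graphical.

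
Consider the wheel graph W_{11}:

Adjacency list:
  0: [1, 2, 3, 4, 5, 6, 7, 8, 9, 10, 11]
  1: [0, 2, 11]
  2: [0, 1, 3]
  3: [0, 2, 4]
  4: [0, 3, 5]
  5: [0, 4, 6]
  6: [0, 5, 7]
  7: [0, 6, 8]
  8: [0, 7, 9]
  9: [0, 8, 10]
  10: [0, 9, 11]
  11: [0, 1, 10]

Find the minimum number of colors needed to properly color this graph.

W_{11} = C_{11} plus a hub adjacent to every cycle vertex.
The outer cycle needs 3 colors (odd cycle); the hub is adjacent to all of them so needs a fresh color.
Chromatic number = 3 + 1 = 4.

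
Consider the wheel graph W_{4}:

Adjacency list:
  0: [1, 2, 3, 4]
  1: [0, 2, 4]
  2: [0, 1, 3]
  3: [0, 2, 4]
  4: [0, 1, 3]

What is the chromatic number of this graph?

W_{4} = C_{4} plus a hub adjacent to every cycle vertex.
The outer cycle needs 2 colors (even cycle); the hub is adjacent to all of them so needs a fresh color.
Chromatic number = 2 + 1 = 3.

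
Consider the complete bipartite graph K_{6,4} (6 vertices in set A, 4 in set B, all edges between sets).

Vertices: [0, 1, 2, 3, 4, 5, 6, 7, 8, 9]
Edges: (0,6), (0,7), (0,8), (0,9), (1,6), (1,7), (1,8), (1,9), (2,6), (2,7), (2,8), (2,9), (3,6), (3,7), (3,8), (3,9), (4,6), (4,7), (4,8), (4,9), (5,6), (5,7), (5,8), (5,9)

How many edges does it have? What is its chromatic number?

K_{6,4} has 6 * 4 = 24 edges.
Bipartite graphs have chromatic number 2 (color each partition differently).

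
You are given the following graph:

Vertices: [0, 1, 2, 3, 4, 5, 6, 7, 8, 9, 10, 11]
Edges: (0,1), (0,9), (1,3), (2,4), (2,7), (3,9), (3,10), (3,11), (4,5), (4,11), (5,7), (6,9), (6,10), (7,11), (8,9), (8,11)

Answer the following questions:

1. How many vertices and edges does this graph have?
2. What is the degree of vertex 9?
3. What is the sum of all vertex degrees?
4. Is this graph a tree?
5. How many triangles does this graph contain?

Count: 12 vertices, 16 edges.
Vertex 9 has neighbors [0, 3, 6, 8], degree = 4.
Handshaking lemma: 2 * 16 = 32.
A tree on 12 vertices has 11 edges. This graph has 16 edges (5 extra). Not a tree.
Number of triangles = 0.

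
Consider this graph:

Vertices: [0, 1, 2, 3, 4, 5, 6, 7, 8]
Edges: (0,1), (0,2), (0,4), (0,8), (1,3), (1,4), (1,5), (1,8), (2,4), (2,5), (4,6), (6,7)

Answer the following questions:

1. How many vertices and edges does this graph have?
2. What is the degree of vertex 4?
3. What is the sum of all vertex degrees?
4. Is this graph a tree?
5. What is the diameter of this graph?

Count: 9 vertices, 12 edges.
Vertex 4 has neighbors [0, 1, 2, 6], degree = 4.
Handshaking lemma: 2 * 12 = 24.
A tree on 9 vertices has 8 edges. This graph has 12 edges (4 extra). Not a tree.
Diameter (longest shortest path) = 4.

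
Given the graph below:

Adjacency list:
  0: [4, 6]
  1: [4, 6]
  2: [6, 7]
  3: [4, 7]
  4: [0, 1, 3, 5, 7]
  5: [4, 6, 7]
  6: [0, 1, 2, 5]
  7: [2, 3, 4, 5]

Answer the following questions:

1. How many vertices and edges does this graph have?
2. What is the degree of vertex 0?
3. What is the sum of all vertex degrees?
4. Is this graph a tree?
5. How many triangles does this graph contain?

Count: 8 vertices, 12 edges.
Vertex 0 has neighbors [4, 6], degree = 2.
Handshaking lemma: 2 * 12 = 24.
A tree on 8 vertices has 7 edges. This graph has 12 edges (5 extra). Not a tree.
Number of triangles = 2.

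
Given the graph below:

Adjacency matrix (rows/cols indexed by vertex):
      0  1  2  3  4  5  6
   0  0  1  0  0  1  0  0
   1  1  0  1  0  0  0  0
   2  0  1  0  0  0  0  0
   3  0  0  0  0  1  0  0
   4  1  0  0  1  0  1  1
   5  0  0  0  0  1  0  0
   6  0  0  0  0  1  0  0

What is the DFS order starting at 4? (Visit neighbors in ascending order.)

DFS from vertex 4 (neighbors processed in ascending order):
Visit order: 4, 0, 1, 2, 3, 5, 6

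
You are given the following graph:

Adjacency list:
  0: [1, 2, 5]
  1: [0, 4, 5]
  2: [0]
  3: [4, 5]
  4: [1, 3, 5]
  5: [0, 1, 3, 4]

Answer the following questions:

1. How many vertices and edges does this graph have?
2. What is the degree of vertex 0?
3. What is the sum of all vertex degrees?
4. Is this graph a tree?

Count: 6 vertices, 8 edges.
Vertex 0 has neighbors [1, 2, 5], degree = 3.
Handshaking lemma: 2 * 8 = 16.
A tree on 6 vertices has 5 edges. This graph has 8 edges (3 extra). Not a tree.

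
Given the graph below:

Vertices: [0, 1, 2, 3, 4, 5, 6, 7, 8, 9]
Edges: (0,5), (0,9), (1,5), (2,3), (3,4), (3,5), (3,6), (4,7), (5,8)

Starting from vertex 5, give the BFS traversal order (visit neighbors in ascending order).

BFS from vertex 5 (neighbors processed in ascending order):
Visit order: 5, 0, 1, 3, 8, 9, 2, 4, 6, 7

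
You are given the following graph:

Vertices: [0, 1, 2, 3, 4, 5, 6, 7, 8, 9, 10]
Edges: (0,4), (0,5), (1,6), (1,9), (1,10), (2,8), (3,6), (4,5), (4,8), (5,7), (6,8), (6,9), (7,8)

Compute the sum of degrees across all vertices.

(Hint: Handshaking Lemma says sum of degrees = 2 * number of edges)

Count edges: 13 edges.
By Handshaking Lemma: sum of degrees = 2 * 13 = 26.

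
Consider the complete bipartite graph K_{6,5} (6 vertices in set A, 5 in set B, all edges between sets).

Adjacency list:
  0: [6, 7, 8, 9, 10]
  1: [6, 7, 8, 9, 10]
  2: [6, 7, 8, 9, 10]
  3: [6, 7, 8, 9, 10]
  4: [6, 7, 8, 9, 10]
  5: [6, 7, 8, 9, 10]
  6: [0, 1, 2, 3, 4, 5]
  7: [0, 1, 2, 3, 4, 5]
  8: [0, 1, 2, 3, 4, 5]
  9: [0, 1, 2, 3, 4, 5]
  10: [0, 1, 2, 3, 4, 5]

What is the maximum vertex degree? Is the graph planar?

Set-A vertices have degree 5; set-B vertices have degree 6. Maximum degree = max(6,5) = 6.
K_{6,5} contains K_{3,3} as a subgraph (since both sides have >= 3 vertices); by Kuratowski's theorem it is not planar.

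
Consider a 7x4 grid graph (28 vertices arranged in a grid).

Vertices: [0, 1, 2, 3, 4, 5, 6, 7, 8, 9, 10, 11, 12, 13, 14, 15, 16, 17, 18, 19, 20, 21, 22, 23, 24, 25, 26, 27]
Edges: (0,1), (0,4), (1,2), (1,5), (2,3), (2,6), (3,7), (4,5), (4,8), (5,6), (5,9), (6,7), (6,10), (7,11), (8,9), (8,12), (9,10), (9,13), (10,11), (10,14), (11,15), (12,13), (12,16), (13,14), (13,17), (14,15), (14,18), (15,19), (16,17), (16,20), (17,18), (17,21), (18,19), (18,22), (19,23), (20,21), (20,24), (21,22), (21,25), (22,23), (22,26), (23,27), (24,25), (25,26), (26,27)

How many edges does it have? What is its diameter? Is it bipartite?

A 7x4 grid has 24 vertical edges and 21 horizontal edges.
Total edges = 24 + 21 = 45.
Diameter = (7-1) + (4-1) = 9 (corner to opposite corner).
Grid graphs are bipartite (checkerboard coloring).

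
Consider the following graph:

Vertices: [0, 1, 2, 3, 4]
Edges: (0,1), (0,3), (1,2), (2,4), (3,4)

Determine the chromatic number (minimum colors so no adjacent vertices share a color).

The graph has a maximum clique of size 2 (lower bound on chromatic number).
A valid 3-coloring: {0: 0, 1: 1, 2: 0, 3: 1, 4: 2}.
No proper 2-coloring exists (verified by exhaustive search).
Chromatic number = 3.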